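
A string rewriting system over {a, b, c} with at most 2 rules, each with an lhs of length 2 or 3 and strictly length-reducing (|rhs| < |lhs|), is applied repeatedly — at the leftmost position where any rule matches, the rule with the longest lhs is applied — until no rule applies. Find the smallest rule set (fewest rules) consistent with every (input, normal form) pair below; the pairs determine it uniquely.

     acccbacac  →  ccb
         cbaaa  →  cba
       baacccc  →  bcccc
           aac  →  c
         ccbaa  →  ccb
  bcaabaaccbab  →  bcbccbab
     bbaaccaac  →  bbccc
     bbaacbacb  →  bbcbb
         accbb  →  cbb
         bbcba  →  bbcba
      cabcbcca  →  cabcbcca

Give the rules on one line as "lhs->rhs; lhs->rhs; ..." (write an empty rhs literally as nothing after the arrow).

aa->; ac->

  | acccbacac => ccbacac => ccbac => ccb
  | cbaaa => cba
  | baacccc => bcccc
  | aac => c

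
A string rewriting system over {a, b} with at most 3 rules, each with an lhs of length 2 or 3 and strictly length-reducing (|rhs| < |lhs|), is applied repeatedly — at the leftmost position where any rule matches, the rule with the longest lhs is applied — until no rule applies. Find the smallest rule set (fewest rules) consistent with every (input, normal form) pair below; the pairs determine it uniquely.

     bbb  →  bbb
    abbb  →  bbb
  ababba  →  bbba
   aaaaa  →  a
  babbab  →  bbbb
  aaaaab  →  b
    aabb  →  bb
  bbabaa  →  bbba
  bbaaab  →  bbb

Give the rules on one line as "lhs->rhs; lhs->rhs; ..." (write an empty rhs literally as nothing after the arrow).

  | bbb
  | abbb => bbb
  | ababba => babba => bbba
  | aaaaa => aaaa => aaa => aa => a

aa->a; ab->b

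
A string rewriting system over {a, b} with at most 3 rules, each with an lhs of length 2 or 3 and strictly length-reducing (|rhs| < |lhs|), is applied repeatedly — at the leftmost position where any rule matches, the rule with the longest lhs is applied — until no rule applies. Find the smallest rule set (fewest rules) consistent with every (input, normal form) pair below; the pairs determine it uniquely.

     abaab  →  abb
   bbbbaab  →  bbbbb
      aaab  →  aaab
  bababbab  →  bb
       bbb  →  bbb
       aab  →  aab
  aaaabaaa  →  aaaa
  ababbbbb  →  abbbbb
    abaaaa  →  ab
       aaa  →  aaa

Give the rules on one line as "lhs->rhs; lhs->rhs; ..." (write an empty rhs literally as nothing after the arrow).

  | abaab => abb
  | bbbbaab => bbbbb
  | aaab
  | bababbab => babbab => bbab => bb

ba->; baa->b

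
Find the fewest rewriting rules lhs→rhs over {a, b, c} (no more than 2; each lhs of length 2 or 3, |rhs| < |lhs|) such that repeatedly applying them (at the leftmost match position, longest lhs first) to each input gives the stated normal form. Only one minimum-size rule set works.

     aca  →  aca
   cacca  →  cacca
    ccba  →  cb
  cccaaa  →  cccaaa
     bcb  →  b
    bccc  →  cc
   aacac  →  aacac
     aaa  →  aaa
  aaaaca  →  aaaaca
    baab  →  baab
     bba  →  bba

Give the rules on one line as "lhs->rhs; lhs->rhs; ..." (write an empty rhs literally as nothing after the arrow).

  | aca
  | cacca
  | ccba => cb
  | cccaaa

bc->; cba->b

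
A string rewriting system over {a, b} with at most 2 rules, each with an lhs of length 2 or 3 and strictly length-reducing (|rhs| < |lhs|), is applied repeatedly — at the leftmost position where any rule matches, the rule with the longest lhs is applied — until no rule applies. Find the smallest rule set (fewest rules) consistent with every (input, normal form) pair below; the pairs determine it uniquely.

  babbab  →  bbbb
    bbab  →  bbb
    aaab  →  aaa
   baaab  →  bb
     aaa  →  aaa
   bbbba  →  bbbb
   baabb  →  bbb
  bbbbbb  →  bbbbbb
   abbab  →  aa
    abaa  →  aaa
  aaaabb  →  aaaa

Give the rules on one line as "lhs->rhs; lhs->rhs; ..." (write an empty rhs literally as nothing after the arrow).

  | babbab => bbbab => bbbb
  | bbab => bbb
  | aaab => aaa
  | baaab => baab => bab => bb

ab->a; ba->b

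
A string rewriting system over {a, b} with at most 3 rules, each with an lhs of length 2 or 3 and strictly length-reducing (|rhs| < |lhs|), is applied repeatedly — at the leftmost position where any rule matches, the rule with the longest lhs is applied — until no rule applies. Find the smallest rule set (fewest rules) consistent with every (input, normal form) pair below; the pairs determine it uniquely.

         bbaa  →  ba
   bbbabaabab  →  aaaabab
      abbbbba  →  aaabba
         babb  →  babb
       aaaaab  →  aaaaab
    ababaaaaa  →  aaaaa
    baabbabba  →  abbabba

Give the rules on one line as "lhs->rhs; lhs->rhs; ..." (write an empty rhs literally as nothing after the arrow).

baa->a; bbb->aa

  | bbaa => ba
  | bbbabaabab => aaabaabab => aaaabab
  | abbbbba => aaabba
  | babb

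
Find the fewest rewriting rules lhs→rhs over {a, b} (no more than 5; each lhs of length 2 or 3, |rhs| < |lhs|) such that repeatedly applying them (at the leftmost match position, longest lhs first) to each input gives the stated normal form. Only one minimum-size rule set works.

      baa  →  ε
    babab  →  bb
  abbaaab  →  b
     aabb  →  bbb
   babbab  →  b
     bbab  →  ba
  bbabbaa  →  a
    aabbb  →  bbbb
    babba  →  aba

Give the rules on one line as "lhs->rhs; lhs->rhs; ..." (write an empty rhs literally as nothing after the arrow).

  | baa => ε
  | babab => aab => bb
  | abbaaab => abab => aa => b
  | aabb => bbb

aa->b; aaa->a; baa->; bab->a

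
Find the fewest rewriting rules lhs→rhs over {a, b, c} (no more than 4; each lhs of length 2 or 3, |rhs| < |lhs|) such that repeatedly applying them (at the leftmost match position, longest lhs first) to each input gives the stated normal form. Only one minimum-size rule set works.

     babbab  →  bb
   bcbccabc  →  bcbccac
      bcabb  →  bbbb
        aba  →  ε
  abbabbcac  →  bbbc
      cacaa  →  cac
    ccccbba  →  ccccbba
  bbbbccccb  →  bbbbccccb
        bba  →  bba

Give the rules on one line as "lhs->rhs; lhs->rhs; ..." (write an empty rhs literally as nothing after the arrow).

  | babbab => babab => baab => bb
  | bcbccabc => bcbccac
  | bcabb => bbbb
  | aba => aa => ε

aa->; ab->a; bca->bb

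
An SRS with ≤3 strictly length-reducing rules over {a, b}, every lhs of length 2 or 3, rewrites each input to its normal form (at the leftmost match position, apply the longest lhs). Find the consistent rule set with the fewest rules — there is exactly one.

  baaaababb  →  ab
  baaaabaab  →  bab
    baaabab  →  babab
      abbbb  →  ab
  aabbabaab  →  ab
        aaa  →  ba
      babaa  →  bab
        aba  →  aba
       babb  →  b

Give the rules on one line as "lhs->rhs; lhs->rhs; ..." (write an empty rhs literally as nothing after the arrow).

aa->b; baa->b; bb->a

  | baaaababb => baababb => bbabb => aabb => bbb => ab
  | baaaabaab => baabaab => bbaab => aaab => bab
  | baaabab => babab
  | abbbb => aabb => bbb => ab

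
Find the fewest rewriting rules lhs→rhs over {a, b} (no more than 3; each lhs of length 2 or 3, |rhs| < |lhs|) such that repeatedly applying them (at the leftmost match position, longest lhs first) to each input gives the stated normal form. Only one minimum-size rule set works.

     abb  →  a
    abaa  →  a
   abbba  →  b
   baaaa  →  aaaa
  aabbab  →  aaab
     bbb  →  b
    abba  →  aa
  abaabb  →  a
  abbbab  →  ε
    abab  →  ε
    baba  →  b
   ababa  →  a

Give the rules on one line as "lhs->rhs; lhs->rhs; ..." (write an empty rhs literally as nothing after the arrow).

aba->b; ba->a; bb->

  | abb => a
  | abaa => ba => a
  | abbba => aba => b
  | baaaa => aaaa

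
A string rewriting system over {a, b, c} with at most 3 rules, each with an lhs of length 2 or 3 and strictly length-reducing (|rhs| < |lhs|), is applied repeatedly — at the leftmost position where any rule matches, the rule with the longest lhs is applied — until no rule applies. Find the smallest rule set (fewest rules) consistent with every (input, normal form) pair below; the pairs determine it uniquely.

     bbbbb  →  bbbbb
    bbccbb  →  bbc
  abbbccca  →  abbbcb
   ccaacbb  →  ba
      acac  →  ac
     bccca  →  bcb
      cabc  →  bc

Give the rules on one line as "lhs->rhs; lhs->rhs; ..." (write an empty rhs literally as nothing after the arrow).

ca->; cbb->; cca->b

  | bbbbb
  | bbccbb => bbc
  | abbbccca => abbbcb
  | ccaacbb => bacbb => ba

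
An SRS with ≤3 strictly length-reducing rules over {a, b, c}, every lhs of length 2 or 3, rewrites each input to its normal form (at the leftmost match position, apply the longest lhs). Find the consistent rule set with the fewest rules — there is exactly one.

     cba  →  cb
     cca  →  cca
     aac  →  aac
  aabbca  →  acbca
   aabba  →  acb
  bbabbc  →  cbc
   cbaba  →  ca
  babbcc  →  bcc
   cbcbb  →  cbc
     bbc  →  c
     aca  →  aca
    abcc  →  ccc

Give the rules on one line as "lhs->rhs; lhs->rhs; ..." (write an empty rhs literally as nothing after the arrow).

  | cba => cb
  | cca
  | aac
  | aabbca => acbca

ab->c; ba->b; bb->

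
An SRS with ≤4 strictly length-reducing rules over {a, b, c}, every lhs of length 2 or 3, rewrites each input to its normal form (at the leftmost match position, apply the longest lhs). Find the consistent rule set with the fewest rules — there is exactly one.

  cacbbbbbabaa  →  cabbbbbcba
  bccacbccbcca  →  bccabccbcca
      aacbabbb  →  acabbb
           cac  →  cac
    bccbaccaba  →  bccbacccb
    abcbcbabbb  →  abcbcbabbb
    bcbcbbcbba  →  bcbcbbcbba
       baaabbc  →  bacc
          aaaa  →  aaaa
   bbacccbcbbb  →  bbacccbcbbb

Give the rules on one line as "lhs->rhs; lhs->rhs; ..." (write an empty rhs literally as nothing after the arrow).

aab->ac; aba->cb; acb->ab

  | cacbbbbbabaa => cabbbbbabaa => cabbbbbcba
  | bccacbccbcca => bccabccbcca
  | aacbabbb => aababbb => acabbb
  | cac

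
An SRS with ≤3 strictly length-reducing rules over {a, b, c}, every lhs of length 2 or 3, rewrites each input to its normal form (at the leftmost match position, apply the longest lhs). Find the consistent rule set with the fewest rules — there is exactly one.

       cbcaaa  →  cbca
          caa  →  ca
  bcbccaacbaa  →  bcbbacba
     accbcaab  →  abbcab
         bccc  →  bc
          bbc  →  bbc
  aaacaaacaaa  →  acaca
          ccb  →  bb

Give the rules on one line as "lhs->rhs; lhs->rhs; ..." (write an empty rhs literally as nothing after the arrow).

  | cbcaaa => cbcaa => cbca
  | caa => ca
  | bcbccaacbaa => bcbbaacbaa => bcbbacbaa => bcbbacba
  | accbcaab => abbcaab => abbcab

aa->a; cc->b; ccc->c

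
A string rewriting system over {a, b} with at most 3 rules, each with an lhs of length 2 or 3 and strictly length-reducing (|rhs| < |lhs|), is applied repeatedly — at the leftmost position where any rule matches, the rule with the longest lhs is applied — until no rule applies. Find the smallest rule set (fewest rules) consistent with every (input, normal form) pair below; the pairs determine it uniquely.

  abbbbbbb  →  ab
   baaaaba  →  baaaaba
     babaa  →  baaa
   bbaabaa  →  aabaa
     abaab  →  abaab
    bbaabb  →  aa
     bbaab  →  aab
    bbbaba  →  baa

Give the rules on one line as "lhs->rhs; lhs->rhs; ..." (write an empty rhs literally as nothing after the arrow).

  | abbbbbbb => abbbbb => abbb => ab
  | baaaaba
  | babaa => baaa
  | bbaabaa => aabaa

bab->ba; bb->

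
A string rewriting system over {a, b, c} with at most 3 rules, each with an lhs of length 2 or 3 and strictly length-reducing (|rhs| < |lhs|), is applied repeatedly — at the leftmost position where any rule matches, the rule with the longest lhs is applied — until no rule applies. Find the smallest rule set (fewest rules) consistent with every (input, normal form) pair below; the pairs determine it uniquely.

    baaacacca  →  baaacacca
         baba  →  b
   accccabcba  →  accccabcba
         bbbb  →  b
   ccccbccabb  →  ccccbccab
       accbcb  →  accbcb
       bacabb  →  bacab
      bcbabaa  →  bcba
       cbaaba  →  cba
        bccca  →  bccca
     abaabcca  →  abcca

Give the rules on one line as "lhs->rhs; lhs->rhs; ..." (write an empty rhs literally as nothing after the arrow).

aba->; bb->b

  | baaacacca
  | baba => b
  | accccabcba
  | bbbb => bbb => bb => b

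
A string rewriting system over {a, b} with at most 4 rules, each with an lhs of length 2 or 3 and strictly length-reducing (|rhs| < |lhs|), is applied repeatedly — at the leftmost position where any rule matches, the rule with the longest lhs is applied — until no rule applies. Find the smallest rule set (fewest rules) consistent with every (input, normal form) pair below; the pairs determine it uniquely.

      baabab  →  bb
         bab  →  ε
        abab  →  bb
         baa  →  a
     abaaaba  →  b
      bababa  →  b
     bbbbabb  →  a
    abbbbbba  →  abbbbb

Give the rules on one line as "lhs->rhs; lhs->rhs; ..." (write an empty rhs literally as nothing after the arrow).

aa->; aba->b; ba->; bab->aa

  | baabab => abab => bb
  | bab => aa => ε
  | abab => bb
  | baa => a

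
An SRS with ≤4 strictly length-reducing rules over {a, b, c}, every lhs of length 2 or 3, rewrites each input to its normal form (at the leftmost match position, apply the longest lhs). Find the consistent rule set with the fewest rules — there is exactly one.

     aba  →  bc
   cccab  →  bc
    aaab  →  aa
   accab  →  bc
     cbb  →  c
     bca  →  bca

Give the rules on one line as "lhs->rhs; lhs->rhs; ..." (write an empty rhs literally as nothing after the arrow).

  | aba => bc
  | cccab => bcab => bc
  | aaab => aa
  | accab => abab => bcb => bc

ab->; aba->bc; cb->c; cc->b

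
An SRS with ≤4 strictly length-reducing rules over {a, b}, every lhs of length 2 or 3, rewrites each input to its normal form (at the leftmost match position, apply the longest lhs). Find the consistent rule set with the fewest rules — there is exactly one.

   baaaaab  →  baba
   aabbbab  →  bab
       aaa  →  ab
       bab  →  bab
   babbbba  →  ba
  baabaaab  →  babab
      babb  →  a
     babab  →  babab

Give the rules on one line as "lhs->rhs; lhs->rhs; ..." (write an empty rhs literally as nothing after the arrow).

  | baaaaab => babaab => baba
  | aabbbab => abbab => bab
  | aaa => ab
  | bab

aaa->ab; aab->a; abb->b; bb->a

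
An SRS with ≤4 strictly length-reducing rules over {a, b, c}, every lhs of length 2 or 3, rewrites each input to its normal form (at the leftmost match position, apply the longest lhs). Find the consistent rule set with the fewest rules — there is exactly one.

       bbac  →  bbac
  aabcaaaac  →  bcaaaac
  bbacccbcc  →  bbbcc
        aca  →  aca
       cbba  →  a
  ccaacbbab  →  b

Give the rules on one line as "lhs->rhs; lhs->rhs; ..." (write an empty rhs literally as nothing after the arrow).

ab->b; cb->b; cbb->

  | bbac
  | aabcaaaac => abcaaaac => bcaaaac
  | bbacccbcc => bbaccbcc => bbacbcc => bbabcc => bbbcc
  | aca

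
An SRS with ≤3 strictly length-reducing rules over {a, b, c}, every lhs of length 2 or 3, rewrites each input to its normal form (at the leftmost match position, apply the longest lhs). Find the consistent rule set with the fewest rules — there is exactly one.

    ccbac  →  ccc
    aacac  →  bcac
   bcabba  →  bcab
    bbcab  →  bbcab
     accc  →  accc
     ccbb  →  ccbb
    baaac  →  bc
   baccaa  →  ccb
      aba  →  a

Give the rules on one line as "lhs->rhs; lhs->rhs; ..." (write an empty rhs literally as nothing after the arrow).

aa->b; ba->

  | ccbac => ccc
  | aacac => bcac
  | bcabba => bcab
  | bbcab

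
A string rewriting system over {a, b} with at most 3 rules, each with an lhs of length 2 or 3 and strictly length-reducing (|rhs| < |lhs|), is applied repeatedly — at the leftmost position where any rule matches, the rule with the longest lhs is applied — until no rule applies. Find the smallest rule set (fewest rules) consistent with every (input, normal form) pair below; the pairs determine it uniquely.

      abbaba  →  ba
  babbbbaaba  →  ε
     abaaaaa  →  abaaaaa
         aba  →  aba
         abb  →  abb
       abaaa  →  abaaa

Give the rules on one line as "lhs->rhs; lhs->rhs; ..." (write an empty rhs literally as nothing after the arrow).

aab->; bba->ab

  | abbaba => aabba => ba
  | babbbbaaba => babbababa => baabbaba => bbaba => abba => aab => ε
  | abaaaaa
  | aba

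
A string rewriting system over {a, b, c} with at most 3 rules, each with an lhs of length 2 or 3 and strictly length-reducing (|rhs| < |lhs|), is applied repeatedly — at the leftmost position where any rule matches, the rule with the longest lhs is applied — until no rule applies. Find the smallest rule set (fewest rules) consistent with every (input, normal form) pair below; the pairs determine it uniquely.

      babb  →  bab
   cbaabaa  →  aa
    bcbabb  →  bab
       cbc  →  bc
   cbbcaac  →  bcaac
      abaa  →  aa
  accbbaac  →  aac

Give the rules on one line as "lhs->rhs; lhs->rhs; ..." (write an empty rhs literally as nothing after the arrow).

baa->a; bb->b; cb->b

  | babb => bab
  | cbaabaa => baabaa => abaa => aa
  | bcbabb => bbabb => babb => bab
  | cbc => bc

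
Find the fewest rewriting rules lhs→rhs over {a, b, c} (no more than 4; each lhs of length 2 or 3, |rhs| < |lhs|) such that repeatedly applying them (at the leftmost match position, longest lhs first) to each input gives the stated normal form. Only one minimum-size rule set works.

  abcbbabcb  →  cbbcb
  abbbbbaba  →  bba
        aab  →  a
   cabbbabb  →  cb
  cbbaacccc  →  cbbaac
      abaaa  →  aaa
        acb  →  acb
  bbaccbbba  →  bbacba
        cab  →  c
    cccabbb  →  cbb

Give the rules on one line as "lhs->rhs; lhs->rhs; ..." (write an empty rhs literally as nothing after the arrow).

ab->; bbb->b; cc->c

  | abcbbabcb => cbbabcb => cbbcb
  | abbbbbaba => bbbbaba => bbaba => bba
  | aab => a
  | cabbbabb => cbbabb => cbbb => cb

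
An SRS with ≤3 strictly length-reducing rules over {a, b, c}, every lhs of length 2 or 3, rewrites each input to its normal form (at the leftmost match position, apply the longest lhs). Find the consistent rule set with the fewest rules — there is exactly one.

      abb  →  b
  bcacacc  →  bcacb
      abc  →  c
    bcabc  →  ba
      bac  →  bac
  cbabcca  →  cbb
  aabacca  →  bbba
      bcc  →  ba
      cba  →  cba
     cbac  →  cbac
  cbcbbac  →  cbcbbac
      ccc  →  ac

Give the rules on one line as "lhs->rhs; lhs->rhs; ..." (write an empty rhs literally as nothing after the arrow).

aa->b; ab->; cc->a

  | abb => b
  | bcacacc => bcacaa => bcacb
  | abc => c
  | bcabc => bcc => ba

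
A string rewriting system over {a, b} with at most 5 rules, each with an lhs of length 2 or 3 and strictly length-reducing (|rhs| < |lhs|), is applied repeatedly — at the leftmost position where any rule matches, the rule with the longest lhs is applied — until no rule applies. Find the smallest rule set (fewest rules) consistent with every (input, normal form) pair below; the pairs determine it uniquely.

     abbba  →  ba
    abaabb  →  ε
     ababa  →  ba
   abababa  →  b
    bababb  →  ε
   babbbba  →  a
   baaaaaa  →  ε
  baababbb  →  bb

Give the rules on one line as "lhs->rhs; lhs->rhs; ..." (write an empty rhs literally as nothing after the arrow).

  | abbba => ba
  | abaabb => abb => ε
  | ababa => ba
  | abababa => baba => b

aaa->b; aba->; abb->; bbb->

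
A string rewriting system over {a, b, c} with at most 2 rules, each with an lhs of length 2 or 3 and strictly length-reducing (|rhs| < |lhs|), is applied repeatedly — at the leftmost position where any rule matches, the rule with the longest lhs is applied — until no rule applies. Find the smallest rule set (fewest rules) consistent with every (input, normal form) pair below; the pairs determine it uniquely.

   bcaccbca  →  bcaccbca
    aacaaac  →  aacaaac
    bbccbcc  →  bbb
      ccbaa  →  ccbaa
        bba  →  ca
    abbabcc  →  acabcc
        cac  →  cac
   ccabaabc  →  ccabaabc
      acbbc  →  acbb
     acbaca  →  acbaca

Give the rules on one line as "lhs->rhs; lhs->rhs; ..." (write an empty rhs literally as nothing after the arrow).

  | bcaccbca
  | aacaaac
  | bbccbcc => bbcbcc => bbbcc => bbbc => bbb
  | ccbaa

bba->ca; bbc->bb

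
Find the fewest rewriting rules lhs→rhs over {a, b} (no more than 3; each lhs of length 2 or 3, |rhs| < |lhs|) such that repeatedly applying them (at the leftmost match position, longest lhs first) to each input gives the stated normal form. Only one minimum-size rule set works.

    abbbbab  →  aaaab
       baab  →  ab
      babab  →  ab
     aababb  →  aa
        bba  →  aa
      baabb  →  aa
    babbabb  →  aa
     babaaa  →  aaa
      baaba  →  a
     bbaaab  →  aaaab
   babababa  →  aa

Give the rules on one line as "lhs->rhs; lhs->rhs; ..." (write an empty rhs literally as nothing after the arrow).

ba->; bab->ba; bb->a

  | abbbbab => aabbab => aaaab
  | baab => ab
  | babab => baab => ab
  | aababb => aabab => aaba => aa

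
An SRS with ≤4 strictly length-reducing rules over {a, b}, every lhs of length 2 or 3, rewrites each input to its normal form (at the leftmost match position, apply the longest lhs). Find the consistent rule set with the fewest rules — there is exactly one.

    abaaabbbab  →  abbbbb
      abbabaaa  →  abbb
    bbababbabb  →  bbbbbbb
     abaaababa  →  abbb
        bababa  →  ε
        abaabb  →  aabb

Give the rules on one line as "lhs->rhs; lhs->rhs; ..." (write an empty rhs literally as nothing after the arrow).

  | abaaabbbab => aaabbbab => abbbbab => abbbbb
  | abbabaaa => abbbaaa => abbbaa => abbba => abbb
  | bbababbabb => bbbabbabb => bbbbbabb => bbbbbbb
  | abaaababa => aaababa => abbaba => abbba => abbb

aaa->ab; ba->; bba->bb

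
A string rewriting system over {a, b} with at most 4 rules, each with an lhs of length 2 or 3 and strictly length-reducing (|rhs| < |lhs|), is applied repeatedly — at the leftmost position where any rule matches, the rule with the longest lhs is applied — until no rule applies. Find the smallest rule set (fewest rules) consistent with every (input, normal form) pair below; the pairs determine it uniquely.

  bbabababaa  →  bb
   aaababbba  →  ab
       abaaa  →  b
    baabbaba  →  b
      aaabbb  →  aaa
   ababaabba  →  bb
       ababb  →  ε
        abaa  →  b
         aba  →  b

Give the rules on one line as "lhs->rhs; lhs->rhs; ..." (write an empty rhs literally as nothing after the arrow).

aba->b; ba->b; bab->ba; bbb->

  | bbabababaa => bbaababaa => bbababaa => bbaabaa => bbabaa => bbaaa => bbaa => bba => bb
  | aaababbba => aabbbba => aaba => ab
  | abaaa => baa => ba => b
  | baabbaba => babbaba => bababa => baaba => baba => baa => ba => b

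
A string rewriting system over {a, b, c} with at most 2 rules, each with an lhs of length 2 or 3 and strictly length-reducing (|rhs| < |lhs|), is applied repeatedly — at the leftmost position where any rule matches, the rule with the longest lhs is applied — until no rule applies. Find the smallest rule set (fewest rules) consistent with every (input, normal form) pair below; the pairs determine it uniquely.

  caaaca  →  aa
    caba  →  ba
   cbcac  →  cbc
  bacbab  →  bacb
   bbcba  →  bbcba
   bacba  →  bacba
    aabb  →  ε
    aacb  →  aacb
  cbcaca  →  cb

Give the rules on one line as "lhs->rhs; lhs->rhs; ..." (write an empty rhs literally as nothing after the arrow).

ab->; ca->

  | caaaca => aaca => aa
  | caba => ba
  | cbcac => cbc
  | bacbab => bacb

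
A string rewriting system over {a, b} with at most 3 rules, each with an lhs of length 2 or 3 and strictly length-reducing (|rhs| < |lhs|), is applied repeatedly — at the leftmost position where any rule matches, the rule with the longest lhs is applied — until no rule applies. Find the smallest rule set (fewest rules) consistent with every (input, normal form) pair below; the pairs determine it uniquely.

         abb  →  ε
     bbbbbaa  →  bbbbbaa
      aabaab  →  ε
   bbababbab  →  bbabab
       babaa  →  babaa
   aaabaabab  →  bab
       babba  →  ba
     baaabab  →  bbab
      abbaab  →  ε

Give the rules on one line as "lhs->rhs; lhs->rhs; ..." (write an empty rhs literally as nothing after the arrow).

aaa->; aab->; abb->

  | abb => ε
  | bbbbbaa
  | aabaab => aab => ε
  | bbababbab => bbabab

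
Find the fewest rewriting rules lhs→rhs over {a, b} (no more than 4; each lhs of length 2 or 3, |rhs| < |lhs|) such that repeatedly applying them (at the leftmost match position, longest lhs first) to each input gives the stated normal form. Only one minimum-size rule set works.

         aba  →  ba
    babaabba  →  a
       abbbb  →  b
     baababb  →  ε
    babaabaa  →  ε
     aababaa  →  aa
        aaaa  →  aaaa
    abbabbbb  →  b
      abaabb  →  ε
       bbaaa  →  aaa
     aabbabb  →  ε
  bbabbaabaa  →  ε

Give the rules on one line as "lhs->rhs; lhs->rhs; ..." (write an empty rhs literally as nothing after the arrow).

ab->b; baa->; bb->; bbb->

  | aba => ba
  | babaabba => bbaabba => aabba => abba => bba => a
  | abbbb => bbbb => b
  | baababb => babb => bbb => ε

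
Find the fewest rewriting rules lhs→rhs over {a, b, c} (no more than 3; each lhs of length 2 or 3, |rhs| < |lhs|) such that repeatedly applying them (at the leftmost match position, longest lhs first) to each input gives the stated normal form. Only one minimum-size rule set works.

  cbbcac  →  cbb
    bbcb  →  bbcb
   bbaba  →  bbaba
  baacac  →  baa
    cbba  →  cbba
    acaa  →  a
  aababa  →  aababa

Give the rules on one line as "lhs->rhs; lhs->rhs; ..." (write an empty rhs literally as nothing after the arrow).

caa->; cac->

  | cbbcac => cbb
  | bbcb
  | bbaba
  | baacac => baa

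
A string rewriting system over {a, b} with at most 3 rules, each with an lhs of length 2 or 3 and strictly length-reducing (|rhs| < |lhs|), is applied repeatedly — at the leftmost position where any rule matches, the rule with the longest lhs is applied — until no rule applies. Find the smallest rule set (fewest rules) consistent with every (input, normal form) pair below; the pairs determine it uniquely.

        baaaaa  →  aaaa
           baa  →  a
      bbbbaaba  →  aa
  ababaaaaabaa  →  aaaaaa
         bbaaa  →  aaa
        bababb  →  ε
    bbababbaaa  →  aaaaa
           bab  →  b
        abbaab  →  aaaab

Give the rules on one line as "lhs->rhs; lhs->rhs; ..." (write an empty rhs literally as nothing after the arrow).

  | baaaaa => aaaa
  | baa => a
  | bbbbaaba => bbaaba => aaba => aa
  | ababaaaaabaa => abaaaaabaa => aaaaabaa => aaaaaa

abb->aa; ba->; bb->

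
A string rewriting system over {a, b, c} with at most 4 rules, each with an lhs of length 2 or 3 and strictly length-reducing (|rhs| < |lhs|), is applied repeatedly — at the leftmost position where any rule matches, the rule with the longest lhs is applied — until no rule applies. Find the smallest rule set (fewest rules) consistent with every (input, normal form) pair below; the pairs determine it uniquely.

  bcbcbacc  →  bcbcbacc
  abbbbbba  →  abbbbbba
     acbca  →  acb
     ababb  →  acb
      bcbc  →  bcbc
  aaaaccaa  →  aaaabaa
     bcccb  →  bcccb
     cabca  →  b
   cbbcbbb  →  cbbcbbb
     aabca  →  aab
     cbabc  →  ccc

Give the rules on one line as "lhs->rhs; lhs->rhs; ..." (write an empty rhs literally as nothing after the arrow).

bab->c; ca->; cca->ba

  | bcbcbacc
  | abbbbbba
  | acbca => acb
  | ababb => acb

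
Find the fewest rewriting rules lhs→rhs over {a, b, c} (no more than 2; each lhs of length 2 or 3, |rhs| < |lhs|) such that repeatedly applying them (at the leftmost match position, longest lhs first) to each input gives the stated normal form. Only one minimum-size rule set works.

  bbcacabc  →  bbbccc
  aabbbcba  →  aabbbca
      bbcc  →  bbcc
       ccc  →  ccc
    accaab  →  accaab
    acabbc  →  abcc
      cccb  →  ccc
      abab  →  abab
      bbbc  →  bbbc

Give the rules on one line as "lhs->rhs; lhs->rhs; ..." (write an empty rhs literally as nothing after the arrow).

  | bbcacabc => bbcabcc => bbbccc
  | aabbbcba => aabbbca
  | bbcc
  | ccc

cab->bc; cb->c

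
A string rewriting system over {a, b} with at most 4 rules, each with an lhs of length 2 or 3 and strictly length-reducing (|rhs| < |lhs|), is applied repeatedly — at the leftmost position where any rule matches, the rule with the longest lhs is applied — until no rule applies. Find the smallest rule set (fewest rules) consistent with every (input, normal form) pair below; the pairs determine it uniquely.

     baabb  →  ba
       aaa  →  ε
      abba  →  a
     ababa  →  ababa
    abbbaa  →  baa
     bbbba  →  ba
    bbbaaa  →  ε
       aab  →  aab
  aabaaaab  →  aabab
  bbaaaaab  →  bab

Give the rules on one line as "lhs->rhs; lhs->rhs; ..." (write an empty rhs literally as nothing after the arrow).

  | baabb => ba
  | aaa => ε
  | abba => a
  | ababa

aaa->; abb->; bba->b; bbb->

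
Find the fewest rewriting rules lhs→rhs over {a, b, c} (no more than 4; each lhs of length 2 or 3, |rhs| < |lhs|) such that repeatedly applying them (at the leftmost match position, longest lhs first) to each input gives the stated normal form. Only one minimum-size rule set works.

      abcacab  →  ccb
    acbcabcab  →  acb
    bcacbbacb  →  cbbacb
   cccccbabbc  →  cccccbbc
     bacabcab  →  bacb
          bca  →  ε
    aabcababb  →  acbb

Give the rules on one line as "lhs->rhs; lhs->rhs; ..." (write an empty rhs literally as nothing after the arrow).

  | abcacab => cacab => ccab => ccb
  | acbcabcab => acbcab => acb
  | bcacbbacb => cbbacb
  | cccccbabbc => cccccbbc

ab->; bca->; ca->c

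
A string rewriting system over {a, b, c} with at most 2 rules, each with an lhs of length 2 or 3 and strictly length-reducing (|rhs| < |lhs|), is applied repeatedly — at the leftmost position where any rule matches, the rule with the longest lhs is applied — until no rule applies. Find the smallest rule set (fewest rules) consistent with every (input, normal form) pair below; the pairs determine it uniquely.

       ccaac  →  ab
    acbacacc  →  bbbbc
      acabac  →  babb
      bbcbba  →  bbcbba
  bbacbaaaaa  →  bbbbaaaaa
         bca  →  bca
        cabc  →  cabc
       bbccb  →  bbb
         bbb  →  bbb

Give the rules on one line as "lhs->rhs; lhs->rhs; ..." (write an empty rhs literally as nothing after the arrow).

  | ccaac => aac => ab
  | acbacacc => bbacacc => bbbacc => bbbbc
  | acabac => babac => babb
  | bbcbba

ac->b; cc->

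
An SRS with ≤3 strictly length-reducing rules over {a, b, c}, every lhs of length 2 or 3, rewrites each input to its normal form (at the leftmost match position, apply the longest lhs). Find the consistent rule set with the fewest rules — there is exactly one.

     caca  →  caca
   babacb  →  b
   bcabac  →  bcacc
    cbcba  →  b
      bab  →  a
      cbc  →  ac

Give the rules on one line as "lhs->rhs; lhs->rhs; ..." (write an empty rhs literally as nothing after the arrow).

  | caca
  | babacb => cbacb => aacb => aaa => b
  | bcabac => bcacc
  | cbcba => acba => aaa => b

aaa->b; ba->c; cb->a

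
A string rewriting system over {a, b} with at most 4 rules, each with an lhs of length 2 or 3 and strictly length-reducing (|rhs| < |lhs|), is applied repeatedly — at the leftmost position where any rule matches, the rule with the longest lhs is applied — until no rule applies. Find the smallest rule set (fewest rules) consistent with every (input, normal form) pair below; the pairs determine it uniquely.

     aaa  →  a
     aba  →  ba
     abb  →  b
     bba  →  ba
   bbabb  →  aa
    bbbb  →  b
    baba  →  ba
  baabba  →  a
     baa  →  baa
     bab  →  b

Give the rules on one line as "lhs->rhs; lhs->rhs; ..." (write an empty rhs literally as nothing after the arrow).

aaa->a; ab->b; bb->b; bbb->aa

  | aaa => a
  | aba => ba
  | abb => bb => b
  | bba => ba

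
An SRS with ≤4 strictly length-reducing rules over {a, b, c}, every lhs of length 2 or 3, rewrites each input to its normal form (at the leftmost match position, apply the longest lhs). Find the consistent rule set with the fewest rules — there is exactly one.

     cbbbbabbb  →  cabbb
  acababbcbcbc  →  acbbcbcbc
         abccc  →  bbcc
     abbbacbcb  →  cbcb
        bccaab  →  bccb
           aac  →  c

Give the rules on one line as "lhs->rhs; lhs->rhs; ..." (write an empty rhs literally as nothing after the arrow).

  | cbbbbabbb => cbbbabbb => cbbabbb => cbabbb => cabbb
  | acababbcbcbc => acaabbcbcbc => acbbcbcbc
  | abccc => bbcc
  | abbbacbcb => abbacbcb => abacbcb => aacbcb => cbcb

aa->; abc->bb; ba->a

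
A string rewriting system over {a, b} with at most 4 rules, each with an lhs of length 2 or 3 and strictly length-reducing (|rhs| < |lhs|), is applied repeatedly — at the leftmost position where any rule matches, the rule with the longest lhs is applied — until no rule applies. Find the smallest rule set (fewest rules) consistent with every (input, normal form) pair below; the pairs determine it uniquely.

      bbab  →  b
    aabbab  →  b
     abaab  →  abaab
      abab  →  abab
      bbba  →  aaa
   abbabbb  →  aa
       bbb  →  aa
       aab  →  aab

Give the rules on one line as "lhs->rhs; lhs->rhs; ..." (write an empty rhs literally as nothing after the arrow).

abb->bb; bba->; bbb->aa

  | bbab => b
  | aabbab => abbab => bbab => b
  | abaab
  | abab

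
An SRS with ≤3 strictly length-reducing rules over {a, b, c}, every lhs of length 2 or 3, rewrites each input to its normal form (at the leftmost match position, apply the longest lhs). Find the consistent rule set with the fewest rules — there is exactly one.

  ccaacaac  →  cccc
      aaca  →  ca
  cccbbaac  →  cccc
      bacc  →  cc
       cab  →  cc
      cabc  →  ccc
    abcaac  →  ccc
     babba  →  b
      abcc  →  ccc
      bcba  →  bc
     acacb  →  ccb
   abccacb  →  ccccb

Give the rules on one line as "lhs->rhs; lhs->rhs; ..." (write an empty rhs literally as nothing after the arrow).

  | ccaacaac => ccacaac => cccaac => cccac => cccc
  | aaca => aca => ca
  | cccbbaac => cccbac => cccc
  | bacc => cc

ab->c; ac->c; ba->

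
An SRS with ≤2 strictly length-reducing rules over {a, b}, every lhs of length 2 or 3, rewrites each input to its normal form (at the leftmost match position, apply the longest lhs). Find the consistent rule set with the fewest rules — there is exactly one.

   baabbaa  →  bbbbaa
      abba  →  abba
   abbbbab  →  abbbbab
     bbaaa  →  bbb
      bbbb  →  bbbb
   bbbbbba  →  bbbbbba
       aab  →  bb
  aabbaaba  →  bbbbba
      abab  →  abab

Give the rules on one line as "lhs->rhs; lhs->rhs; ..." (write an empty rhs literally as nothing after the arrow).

  | baabbaa => bbbbaa
  | abba
  | abbbbab
  | bbaaa => bbb

aaa->b; aab->bb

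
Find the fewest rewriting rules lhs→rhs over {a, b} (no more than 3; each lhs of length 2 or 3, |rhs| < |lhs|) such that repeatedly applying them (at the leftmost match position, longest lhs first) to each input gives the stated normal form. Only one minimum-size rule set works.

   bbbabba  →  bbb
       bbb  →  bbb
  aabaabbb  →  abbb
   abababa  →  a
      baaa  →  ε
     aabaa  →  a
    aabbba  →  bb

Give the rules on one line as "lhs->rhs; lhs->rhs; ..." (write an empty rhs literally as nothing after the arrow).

  | bbbabba => bbbba => bbb
  | bbb
  | aabaabbb => baabbb => abbb
  | abababa => ababa => aba => a

aa->; ba->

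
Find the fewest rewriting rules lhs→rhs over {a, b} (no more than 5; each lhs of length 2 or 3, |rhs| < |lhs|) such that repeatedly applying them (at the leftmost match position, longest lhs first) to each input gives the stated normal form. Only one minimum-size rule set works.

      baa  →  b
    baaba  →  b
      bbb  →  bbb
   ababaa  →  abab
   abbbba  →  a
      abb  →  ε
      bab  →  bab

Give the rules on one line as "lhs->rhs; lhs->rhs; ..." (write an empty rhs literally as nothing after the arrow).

aa->; aab->a; abb->; bba->a

  | baa => b
  | baaba => baa => b
  | bbb
  | ababaa => abab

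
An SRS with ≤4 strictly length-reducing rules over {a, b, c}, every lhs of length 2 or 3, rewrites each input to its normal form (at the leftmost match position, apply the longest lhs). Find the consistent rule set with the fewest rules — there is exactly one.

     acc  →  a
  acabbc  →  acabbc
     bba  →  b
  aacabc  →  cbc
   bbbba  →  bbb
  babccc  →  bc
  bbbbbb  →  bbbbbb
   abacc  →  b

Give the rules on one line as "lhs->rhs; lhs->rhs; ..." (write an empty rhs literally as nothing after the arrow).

aac->cb; aba->b; ba->; cc->

  | acc => a
  | acabbc
  | bba => b
  | aacabc => cbabc => cbc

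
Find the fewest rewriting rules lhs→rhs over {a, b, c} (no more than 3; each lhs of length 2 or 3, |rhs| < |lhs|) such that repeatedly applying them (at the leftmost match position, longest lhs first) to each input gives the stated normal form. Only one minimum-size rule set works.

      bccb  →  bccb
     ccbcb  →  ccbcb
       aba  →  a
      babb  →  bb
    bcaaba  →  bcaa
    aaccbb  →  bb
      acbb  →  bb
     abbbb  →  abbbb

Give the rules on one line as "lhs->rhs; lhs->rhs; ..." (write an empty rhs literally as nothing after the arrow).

  | bccb
  | ccbcb
  | aba => a
  | babb => bb

ac->; ba->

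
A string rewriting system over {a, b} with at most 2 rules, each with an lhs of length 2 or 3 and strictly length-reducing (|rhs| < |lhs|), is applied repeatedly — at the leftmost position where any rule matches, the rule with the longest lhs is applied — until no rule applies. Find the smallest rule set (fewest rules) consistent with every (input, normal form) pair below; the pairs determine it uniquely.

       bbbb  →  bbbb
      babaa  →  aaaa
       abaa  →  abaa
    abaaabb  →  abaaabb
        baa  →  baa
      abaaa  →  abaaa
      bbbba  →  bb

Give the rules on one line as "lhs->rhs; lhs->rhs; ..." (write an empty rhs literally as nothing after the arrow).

bab->aa; bba->

  | bbbb
  | babaa => aaaa
  | abaa
  | abaaabb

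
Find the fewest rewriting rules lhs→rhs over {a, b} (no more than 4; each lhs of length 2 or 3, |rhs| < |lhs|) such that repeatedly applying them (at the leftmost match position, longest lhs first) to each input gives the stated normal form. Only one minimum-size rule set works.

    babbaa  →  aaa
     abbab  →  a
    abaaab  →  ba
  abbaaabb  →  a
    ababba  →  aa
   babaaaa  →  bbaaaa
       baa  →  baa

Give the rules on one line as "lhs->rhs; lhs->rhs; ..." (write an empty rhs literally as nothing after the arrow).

aab->; ab->b; bbb->a

  | babbaa => bbbaa => aaa
  | abbab => bbab => bbb => a
  | abaaab => baaab => ba
  | abbaaabb => bbaaabb => bbab => bbb => a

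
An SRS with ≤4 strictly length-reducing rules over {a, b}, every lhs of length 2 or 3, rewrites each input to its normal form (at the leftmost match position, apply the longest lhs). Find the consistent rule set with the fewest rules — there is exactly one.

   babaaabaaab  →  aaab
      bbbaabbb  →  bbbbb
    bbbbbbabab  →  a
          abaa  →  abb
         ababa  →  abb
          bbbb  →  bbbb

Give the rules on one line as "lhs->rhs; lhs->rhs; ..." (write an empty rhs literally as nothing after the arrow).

ba->; baa->bb; bab->ba; bba->a

  | babaaabaaab => baaaabaaab => bbaabaaab => aabaaab => aabbab => aaab
  | bbbaabbb => baabbb => bbbbb
  | bbbbbbabab => bbbbabab => bbabab => abab => aba => a
  | abaa => abb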